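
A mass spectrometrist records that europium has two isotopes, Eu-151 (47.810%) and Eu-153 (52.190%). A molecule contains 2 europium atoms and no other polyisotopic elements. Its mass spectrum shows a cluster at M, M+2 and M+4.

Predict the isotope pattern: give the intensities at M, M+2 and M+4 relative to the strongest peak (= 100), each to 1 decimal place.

45.8 : 100.0 : 54.6

Each Eu atom is independently Eu-151 (p = 0.47810) or Eu-153 (q = 0.52190); the cluster is the binomial expansion (p + q)^2.
P(M) = 0.47810^2 = 0.228580
P(M+2) = 2 × 0.47810^1 × 0.52190^1 = 0.499041
P(M+4) = 0.52190^2 = 0.272380
The M+2 peak is largest (0.499041); scaling to 100 gives 45.8 : 100.0 : 54.6.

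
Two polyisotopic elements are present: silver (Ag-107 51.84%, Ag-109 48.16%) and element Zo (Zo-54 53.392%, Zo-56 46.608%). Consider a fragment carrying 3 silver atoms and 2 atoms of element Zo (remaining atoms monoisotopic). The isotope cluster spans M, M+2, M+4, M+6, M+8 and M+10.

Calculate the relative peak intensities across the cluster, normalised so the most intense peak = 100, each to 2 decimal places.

12.17 : 55.16 : 100.00 : 90.62 : 41.05 : 7.44

Silver pattern (n=3): 0.13931407 : 0.38827347 : 0.36071085 : 0.11170161
Element Zo pattern (n=2): 0.28507057 : 0.49769887 : 0.21723057
Convolve the two distributions (both contribute in 2-u steps):
  M: 0.13931407×0.28507057 = 0.039714
  M+2: 0.13931407×0.49769887 + 0.38827347×0.28507057 = 0.180022
  M+4: 0.13931407×0.21723057 + 0.38827347×0.49769887 + 0.36071085×0.28507057 = 0.326335
  M+6: 0.38827347×0.21723057 + 0.36071085×0.49769887 + 0.11170161×0.28507057 = 0.295713
  M+8: 0.36071085×0.21723057 + 0.11170161×0.49769887 = 0.133951
  M+10: 0.11170161×0.21723057 = 0.024265
Scale to base peak (0.326335) = 100: 12.17 : 55.16 : 100.00 : 90.62 : 41.05 : 7.44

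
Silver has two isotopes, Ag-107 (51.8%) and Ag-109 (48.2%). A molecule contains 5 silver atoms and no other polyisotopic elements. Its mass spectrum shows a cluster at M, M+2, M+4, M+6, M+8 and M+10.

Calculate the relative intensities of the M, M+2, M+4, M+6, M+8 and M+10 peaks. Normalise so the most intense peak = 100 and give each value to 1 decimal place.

The 5 Ag atoms are independent, so intensities follow the terms of (0.518 + 0.482)^5.
P(M) = 0.518^5 = 0.037295
P(M+2) = 5 × 0.518^4 × 0.482^1 = 0.173515
P(M+4) = 10 × 0.518^3 × 0.482^2 = 0.322911
P(M+6) = 10 × 0.518^2 × 0.482^3 = 0.300470
P(M+8) = 5 × 0.518^1 × 0.482^4 = 0.139794
P(M+10) = 0.482^5 = 0.026016
The M+4 peak is largest (0.322911); scaling to 100 gives 11.5 : 53.7 : 100.0 : 93.1 : 43.3 : 8.1.

11.5 : 53.7 : 100.0 : 93.1 : 43.3 : 8.1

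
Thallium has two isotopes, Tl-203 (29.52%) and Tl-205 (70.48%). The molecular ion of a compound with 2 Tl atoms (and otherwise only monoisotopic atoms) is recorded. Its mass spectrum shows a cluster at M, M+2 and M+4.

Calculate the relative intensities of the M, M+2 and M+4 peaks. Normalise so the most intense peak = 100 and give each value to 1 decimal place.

Each Tl atom is independently Tl-203 (p = 0.2952) or Tl-205 (q = 0.7048); the cluster is the binomial expansion (p + q)^2.
P(M) = 0.2952^2 = 0.087143
P(M+2) = 2 × 0.2952^1 × 0.7048^1 = 0.416114
P(M+4) = 0.7048^2 = 0.496743
The M+4 peak is largest (0.496743); scaling to 100 gives 17.5 : 83.8 : 100.0.

17.5 : 83.8 : 100.0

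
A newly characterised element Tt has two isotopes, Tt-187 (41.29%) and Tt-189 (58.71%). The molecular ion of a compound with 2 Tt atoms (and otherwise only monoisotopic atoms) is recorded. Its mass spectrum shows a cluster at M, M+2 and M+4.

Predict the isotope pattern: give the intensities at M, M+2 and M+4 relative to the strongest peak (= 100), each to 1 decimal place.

35.2 : 100.0 : 71.1

Expanding (0.4129 + 0.5871)^2:
P(M) = 0.4129^2 = 0.170486
P(M+2) = 2 × 0.4129^1 × 0.5871^1 = 0.484827
P(M+4) = 0.5871^2 = 0.344686
The M+2 peak is largest (0.484827); scaling to 100 gives 35.2 : 100.0 : 71.1.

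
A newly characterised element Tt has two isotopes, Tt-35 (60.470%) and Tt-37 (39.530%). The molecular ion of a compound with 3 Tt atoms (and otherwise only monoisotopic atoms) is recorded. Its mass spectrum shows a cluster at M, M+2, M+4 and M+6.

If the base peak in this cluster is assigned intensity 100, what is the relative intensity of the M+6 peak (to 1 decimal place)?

Binomial terms of (0.60470 + 0.39530)^3: M 0.2211, M+2 0.4336, M+4 0.2835, M+6 0.0618 → M+2 is the base peak.
P(M+2) = C(3,1) × 0.60470^2 × 0.39530^1 = 3 × 0.36566209 × 0.3953 = 0.433639 (base)
P(M+6) = C(3,3) × 0.60470^0 × 0.39530^3 = 1 × 1.0000 × 0.0617704 = 0.061770
Relative intensity = 0.061770 / 0.433639 × 100 = 14.2

14.2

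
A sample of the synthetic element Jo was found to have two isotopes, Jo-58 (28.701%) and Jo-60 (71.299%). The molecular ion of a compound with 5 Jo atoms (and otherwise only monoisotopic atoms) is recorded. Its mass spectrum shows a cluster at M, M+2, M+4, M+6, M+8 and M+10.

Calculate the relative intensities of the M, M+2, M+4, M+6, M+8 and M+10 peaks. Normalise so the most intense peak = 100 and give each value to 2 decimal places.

Expanding (0.28701 + 0.71299)^5:
P(M) = 0.28701^5 = 0.001948
P(M+2) = 5 × 0.28701^4 × 0.71299^1 = 0.024190
P(M+4) = 10 × 0.28701^3 × 0.71299^2 = 0.120187
P(M+6) = 10 × 0.28701^2 × 0.71299^3 = 0.298569
P(M+8) = 5 × 0.28701^1 × 0.71299^4 = 0.370852
P(M+10) = 0.71299^5 = 0.184254
The M+8 peak is largest (0.370852); scaling to 100 gives 0.53 : 6.52 : 32.41 : 80.51 : 100.00 : 49.68.

0.53 : 6.52 : 32.41 : 80.51 : 100.00 : 49.68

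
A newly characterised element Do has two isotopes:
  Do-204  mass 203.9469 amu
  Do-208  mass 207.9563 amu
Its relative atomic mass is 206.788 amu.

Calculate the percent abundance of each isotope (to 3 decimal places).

Do-204: 29.139%, Do-208: 70.861%

Let x be the fractional abundance of Do-204; then Do-208 has abundance 1 − x.
203.9469·x + 207.9563·(1 − x) = 206.788
(203.9469 − 207.9563)·x = 206.788 − 207.9563
x = -1.1683 / -4.0094 = 0.29139 → 29.139% Do-204, 70.861% Do-208.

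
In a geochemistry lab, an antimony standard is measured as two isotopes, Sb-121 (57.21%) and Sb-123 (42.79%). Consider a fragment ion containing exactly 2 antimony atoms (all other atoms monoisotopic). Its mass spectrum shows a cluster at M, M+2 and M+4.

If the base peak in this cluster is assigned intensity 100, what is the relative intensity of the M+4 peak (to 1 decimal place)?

Term probabilities: M 0.3273, M+2 0.4896, M+4 0.1831. Base peak = M+2.
P(M+2) = C(2,1) × 0.5721^1 × 0.4279^1 = 2 × 0.5721 × 0.4279 = 0.489603 (base)
P(M+4) = C(2,2) × 0.5721^0 × 0.4279^2 = 1 × 1.0000 × 0.18309841 = 0.183098
Relative intensity = 0.183098 / 0.489603 × 100 = 37.4

37.4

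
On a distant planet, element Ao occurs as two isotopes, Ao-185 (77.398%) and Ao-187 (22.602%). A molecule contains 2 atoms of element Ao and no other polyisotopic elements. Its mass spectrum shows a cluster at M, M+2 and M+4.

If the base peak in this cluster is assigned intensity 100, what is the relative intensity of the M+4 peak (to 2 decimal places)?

Term probabilities: M 0.5990, M+2 0.3499, M+4 0.0511. Base peak = M.
P(M) = C(2,0) × 0.77398^2 × 0.22602^0 = 1 × 0.59904504 × 1.0000 = 0.599045 (base)
P(M+4) = C(2,2) × 0.77398^0 × 0.22602^2 = 1 × 1.0000 × 0.05108504 = 0.051085
Relative intensity = 0.051085 / 0.599045 × 100 = 8.53

8.53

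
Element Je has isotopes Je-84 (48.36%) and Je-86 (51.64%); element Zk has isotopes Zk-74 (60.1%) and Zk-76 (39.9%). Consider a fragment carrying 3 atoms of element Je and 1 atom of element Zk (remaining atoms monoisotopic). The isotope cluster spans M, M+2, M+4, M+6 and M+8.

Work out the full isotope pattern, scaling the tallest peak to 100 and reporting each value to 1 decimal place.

18.0 : 69.7 : 100.0 : 62.9 : 14.6

Element Je pattern (n=3): 0.11309903 : 0.36230979 : 0.38688333 : 0.13770785
Element Zk pattern (n=1): 0.6010 : 0.3990
Convolve the two distributions (both contribute in 2-u steps):
  M: 0.11309903×0.6010 = 0.067973
  M+2: 0.11309903×0.3990 + 0.36230979×0.6010 = 0.262875
  M+4: 0.36230979×0.3990 + 0.38688333×0.6010 = 0.377078
  M+6: 0.38688333×0.3990 + 0.13770785×0.6010 = 0.237129
  M+8: 0.13770785×0.3990 = 0.054945
Scale to base peak (0.377078) = 100: 18.0 : 69.7 : 100.0 : 62.9 : 14.6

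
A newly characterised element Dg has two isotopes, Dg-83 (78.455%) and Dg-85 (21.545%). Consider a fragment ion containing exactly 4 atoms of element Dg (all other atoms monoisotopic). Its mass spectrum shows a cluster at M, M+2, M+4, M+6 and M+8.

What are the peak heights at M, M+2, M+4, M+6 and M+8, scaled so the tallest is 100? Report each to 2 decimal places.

91.04 : 100.00 : 41.19 : 7.54 : 0.52

Each Dg atom is independently Dg-83 (p = 0.78455) or Dg-85 (q = 0.21545); the cluster is the binomial expansion (p + q)^4.
P(M) = 0.78455^4 = 0.378863
P(M+2) = 4 × 0.78455^3 × 0.21545^1 = 0.416168
P(M+4) = 6 × 0.78455^2 × 0.21545^2 = 0.171429
P(M+6) = 4 × 0.78455^1 × 0.21545^3 = 0.031385
P(M+8) = 0.21545^4 = 0.002155
The M+2 peak is largest (0.416168); scaling to 100 gives 91.04 : 100.00 : 41.19 : 7.54 : 0.52.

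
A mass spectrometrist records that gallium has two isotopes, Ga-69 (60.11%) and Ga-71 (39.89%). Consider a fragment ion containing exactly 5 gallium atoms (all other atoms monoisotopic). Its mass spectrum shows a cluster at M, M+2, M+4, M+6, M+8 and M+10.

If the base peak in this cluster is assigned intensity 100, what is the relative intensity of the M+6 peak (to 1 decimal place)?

Term probabilities: M 0.0785, M+2 0.2604, M+4 0.3456, M+6 0.2293, M+8 0.0761, M+10 0.0101. Base peak = M+4.
P(M+4) = C(5,2) × 0.6011^3 × 0.3989^2 = 10 × 0.21719018 × 0.15912121 = 0.345596 (base)
P(M+6) = C(5,3) × 0.6011^2 × 0.3989^3 = 10 × 0.36132121 × 0.06347345 = 0.229343
Relative intensity = 0.229343 / 0.345596 × 100 = 66.4

66.4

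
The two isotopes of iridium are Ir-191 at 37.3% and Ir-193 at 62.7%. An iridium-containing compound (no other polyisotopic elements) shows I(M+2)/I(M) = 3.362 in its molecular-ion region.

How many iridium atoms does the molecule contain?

2

With n Ir atoms, P(M+2)/P(M) = C(n,1)·p^(n−1)q / p^n = n·q/p = n · 0.627/0.373.
n = 3.362 × 0.373/0.627 = 2.00 ≈ 2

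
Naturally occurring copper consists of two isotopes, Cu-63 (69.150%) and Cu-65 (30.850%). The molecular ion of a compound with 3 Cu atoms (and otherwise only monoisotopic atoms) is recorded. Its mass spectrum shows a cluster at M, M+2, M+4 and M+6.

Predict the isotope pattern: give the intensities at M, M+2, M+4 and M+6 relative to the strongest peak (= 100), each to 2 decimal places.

74.72 : 100.00 : 44.61 : 6.63

Each Cu atom is independently Cu-63 (p = 0.69150) or Cu-65 (q = 0.30850); the cluster is the binomial expansion (p + q)^3.
P(M) = 0.69150^3 = 0.330656
P(M+2) = 3 × 0.69150^2 × 0.30850^1 = 0.442548
P(M+4) = 3 × 0.69150^1 × 0.30850^2 = 0.197435
P(M+6) = 0.30850^3 = 0.029361
The M+2 peak is largest (0.442548); scaling to 100 gives 74.72 : 100.00 : 44.61 : 6.63.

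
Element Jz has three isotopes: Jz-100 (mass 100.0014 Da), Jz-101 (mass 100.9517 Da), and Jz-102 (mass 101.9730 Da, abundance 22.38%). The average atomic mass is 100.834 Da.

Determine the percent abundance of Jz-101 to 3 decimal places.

The remaining 77.62% is split between Jz-100 (fraction x) and Jz-101 (fraction 0.7762 − x).
Substituting: 100.0014x + 100.9517(0.7762 − x) = 78.0124426
(100.0014 − 100.9517)x = -0.34626694  ⇒  x = 0.36438, y = 0.41182
Jz-100: 36.438%, Jz-101: 41.182%.

41.182%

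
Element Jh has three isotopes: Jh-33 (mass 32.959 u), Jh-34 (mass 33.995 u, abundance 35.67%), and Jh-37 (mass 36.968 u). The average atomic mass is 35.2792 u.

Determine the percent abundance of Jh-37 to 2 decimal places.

48.66%

The remaining 64.33% is split between Jh-33 (fraction x) and Jh-37 (fraction 0.6433 − x).
Substituting: 32.959x + 36.968(0.6433 − x) = 23.1531835
(32.959 − 36.968)x = -0.6283309  ⇒  x = 0.15673, y = 0.48657
Jh-33: 15.67%, Jh-37: 48.66%.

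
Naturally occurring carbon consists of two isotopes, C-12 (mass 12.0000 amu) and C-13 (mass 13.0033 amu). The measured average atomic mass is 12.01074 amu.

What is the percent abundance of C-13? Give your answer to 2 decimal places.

Writing the weighted mean with unknown fraction x of C-12:
12.0000·x + 13.0033·(1 − x) = 12.01074
(12.0000 − 13.0033)·x = 12.01074 − 13.0033
x = -0.99256 / -1.0033 = 0.98930 → 98.93% C-12, 1.07% C-13.

1.07%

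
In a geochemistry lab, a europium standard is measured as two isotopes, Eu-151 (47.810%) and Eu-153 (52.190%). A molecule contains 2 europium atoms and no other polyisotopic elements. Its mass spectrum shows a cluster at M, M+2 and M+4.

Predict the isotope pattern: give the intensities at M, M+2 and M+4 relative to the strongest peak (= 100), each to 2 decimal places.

Each Eu atom is independently Eu-151 (p = 0.47810) or Eu-153 (q = 0.52190); the cluster is the binomial expansion (p + q)^2.
P(M) = 0.47810^2 = 0.228580
P(M+2) = 2 × 0.47810^1 × 0.52190^1 = 0.499041
P(M+4) = 0.52190^2 = 0.272380
The M+2 peak is largest (0.499041); scaling to 100 gives 45.80 : 100.00 : 54.58.

45.80 : 100.00 : 54.58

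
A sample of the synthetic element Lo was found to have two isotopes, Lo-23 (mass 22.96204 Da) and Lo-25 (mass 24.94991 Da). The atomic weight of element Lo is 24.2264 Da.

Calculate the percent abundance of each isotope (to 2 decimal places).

Let x be the fractional abundance of Lo-23; then Lo-25 has abundance 1 − x.
22.96204·x + 24.94991·(1 − x) = 24.2264
(22.96204 − 24.94991)·x = 24.2264 − 24.94991
x = -0.72351 / -1.98787 = 0.36396 → 36.40% Lo-23, 63.60% Lo-25.

Lo-23: 36.40%, Lo-25: 63.60%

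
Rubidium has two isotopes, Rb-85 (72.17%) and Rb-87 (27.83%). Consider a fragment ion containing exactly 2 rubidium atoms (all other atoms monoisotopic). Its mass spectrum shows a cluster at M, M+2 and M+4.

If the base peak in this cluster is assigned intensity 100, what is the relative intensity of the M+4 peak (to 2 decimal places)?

14.87

Binomial terms of (0.7217 + 0.2783)^2: M 0.5209, M+2 0.4017, M+4 0.0775 → M is the base peak.
P(M) = C(2,0) × 0.7217^2 × 0.2783^0 = 1 × 0.52085089 × 1.0000 = 0.520851 (base)
P(M+4) = C(2,2) × 0.7217^0 × 0.2783^2 = 1 × 1.0000 × 0.07745089 = 0.077451
Relative intensity = 0.077451 / 0.520851 × 100 = 14.87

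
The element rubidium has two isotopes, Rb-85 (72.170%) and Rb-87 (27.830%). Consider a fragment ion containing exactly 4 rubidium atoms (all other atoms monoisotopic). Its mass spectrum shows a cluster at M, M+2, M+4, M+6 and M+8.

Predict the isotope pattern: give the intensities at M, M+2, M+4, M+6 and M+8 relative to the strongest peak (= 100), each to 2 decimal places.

64.83 : 100.00 : 57.84 : 14.87 : 1.43

The 4 Rb atoms are independent, so intensities follow the terms of (0.72170 + 0.27830)^4.
P(M) = 0.72170^4 = 0.271286
P(M+2) = 4 × 0.72170^3 × 0.27830^1 = 0.418450
P(M+4) = 6 × 0.72170^2 × 0.27830^2 = 0.242042
P(M+6) = 4 × 0.72170^1 × 0.27830^3 = 0.062224
P(M+8) = 0.27830^4 = 0.005999
The M+2 peak is largest (0.418450); scaling to 100 gives 64.83 : 100.00 : 57.84 : 14.87 : 1.43.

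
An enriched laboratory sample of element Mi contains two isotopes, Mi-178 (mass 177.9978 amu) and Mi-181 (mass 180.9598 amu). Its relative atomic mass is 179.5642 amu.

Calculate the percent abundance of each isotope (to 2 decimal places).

Let x be the fractional abundance of Mi-178; then Mi-181 has abundance 1 − x.
177.9978·x + 180.9598·(1 − x) = 179.5642
(177.9978 − 180.9598)·x = 179.5642 − 180.9598
x = -1.3956 / -2.9620 = 0.47117 → 47.12% Mi-178, 52.88% Mi-181.

Mi-178: 47.12%, Mi-181: 52.88%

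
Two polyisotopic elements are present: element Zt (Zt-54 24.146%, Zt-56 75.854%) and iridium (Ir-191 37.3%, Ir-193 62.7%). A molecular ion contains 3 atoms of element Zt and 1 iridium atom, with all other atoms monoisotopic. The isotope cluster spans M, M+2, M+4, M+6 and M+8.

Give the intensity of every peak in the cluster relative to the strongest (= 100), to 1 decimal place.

Element Zt pattern (n=3): 0.01407783 : 0.13267532 : 0.41679589 : 0.43645097
Iridium pattern (n=1): 0.3730 : 0.6270
Convolve the two distributions (both contribute in 2-u steps):
  M: 0.01407783×0.3730 = 0.005251
  M+2: 0.01407783×0.6270 + 0.13267532×0.3730 = 0.058315
  M+4: 0.13267532×0.6270 + 0.41679589×0.3730 = 0.238652
  M+6: 0.41679589×0.6270 + 0.43645097×0.3730 = 0.424127
  M+8: 0.43645097×0.6270 = 0.273655
Scale to base peak (0.424127) = 100: 1.2 : 13.7 : 56.3 : 100.0 : 64.5

1.2 : 13.7 : 56.3 : 100.0 : 64.5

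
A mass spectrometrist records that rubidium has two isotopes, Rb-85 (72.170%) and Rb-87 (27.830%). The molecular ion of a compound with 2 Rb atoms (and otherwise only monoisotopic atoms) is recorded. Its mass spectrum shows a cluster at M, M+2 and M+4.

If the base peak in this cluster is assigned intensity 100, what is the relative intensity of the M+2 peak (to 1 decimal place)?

Term probabilities: M 0.5209, M+2 0.4017, M+4 0.0775. Base peak = M.
P(M) = C(2,0) × 0.72170^2 × 0.27830^0 = 1 × 0.52085089 × 1.0000 = 0.520851 (base)
P(M+2) = C(2,1) × 0.72170^1 × 0.27830^1 = 2 × 0.7217 × 0.2783 = 0.401698
Relative intensity = 0.401698 / 0.520851 × 100 = 77.1

77.1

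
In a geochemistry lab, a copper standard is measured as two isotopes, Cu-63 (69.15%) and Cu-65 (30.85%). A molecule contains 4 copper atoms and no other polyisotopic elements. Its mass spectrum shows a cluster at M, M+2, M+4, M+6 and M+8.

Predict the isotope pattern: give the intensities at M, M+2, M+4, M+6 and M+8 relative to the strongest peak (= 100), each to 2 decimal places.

The 4 Cu atoms are independent, so intensities follow the terms of (0.6915 + 0.3085)^4.
P(M) = 0.6915^4 = 0.228649
P(M+2) = 4 × 0.6915^3 × 0.3085^1 = 0.408030
P(M+4) = 6 × 0.6915^2 × 0.3085^2 = 0.273052
P(M+6) = 4 × 0.6915^1 × 0.3085^3 = 0.081212
P(M+8) = 0.3085^4 = 0.009058
The M+2 peak is largest (0.408030); scaling to 100 gives 56.04 : 100.00 : 66.92 : 19.90 : 2.22.

56.04 : 100.00 : 66.92 : 19.90 : 2.22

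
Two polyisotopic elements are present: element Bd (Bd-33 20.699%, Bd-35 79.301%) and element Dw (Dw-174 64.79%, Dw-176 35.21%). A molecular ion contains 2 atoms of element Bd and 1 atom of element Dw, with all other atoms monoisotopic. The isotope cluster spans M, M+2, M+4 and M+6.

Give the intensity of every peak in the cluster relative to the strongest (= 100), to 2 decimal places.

5.31 : 43.55 : 100.00 : 42.33

Element Bd pattern (n=2): 0.04284486 : 0.32829028 : 0.62886486
Element Dw pattern (n=1): 0.6479 : 0.3521
Convolve the two distributions (both contribute in 2-u steps):
  M: 0.04284486×0.6479 = 0.027759
  M+2: 0.04284486×0.3521 + 0.32829028×0.6479 = 0.227785
  M+4: 0.32829028×0.3521 + 0.62886486×0.6479 = 0.523033
  M+6: 0.62886486×0.3521 = 0.221423
Scale to base peak (0.523033) = 100: 5.31 : 43.55 : 100.00 : 42.33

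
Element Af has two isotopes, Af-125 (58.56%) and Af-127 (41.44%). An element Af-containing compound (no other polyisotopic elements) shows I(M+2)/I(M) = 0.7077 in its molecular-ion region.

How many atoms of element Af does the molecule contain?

1

The M+2/M ratio from n Af atoms is n · q/p = n · 0.4144/0.5856.
n = 0.7077 × 0.5856/0.4144 = 1.00 ≈ 1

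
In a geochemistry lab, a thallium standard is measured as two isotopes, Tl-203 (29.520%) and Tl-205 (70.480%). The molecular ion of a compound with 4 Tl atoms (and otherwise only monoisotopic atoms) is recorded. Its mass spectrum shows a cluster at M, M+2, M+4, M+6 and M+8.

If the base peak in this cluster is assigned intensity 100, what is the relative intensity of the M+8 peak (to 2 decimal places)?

(0.29520 + 0.70480)^4 gives M 0.0076, M+2 0.0725, M+4 0.2597, M+6 0.4134, M+8 0.2468; the largest is M+6.
P(M+6) = C(4,3) × 0.29520^1 × 0.70480^3 = 4 × 0.2952 × 0.35010449 = 0.413403 (base)
P(M+8) = C(4,4) × 0.29520^0 × 0.70480^4 = 1 × 1.0000 × 0.24675365 = 0.246754
Relative intensity = 0.246754 / 0.413403 × 100 = 59.69

59.69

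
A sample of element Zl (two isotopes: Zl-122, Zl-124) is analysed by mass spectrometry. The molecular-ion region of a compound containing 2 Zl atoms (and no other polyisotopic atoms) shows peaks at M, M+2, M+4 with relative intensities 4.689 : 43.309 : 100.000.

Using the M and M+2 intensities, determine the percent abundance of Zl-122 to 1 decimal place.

17.8%

If p is the fraction of Zl that is Zl-122, then I(M+2)/I(M) = [C(2,1)·p^1·(1−p)] / p^2 = 2·(1−p)/p = 43.309/4.689 = 9.2363
(1−p)/p = 9.2363/2 = 4.6181  ⇒  p = 1/(1 + 4.6181) = 0.1780
Zl-122: 17.8%, Zl-124: 82.2%.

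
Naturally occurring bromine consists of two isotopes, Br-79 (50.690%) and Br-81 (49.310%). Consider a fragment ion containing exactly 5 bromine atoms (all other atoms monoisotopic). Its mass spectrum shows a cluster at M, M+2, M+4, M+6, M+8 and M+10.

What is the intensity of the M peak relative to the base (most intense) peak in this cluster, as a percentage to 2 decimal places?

10.57%

Binomial terms of (0.50690 + 0.49310)^5: M 0.0335, M+2 0.1628, M+4 0.3167, M+6 0.3081, M+8 0.1498, M+10 0.0292 → M+4 is the base peak.
P(M+4) = C(5,2) × 0.50690^3 × 0.49310^2 = 10 × 0.13024674 × 0.24314761 = 0.316692 (base)
P(M) = C(5,0) × 0.50690^5 × 0.49310^0 = 1 × 0.03346659 × 1.0000 = 0.033467
Relative intensity = 0.033467 / 0.316692 × 100 = 10.57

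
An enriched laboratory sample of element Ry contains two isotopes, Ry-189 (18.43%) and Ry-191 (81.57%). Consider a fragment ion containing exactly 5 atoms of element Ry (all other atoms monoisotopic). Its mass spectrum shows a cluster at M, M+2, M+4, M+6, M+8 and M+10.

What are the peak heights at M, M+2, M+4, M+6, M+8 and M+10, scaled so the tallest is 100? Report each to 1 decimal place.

Each Ry atom is independently Ry-189 (p = 0.1843) or Ry-191 (q = 0.8157); the cluster is the binomial expansion (p + q)^5.
P(M) = 0.1843^5 = 0.000213
P(M+2) = 5 × 0.1843^4 × 0.8157^1 = 0.004705
P(M+4) = 10 × 0.1843^3 × 0.8157^2 = 0.041652
P(M+6) = 10 × 0.1843^2 × 0.8157^3 = 0.184350
P(M+8) = 5 × 0.1843^1 × 0.8157^4 = 0.407960
P(M+10) = 0.8157^5 = 0.361121
The M+8 peak is largest (0.407960); scaling to 100 gives 0.1 : 1.2 : 10.2 : 45.2 : 100.0 : 88.5.

0.1 : 1.2 : 10.2 : 45.2 : 100.0 : 88.5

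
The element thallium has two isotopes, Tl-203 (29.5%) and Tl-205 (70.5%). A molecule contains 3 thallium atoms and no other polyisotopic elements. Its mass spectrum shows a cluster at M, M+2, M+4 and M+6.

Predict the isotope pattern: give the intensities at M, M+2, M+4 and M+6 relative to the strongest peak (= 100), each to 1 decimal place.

Expanding (0.295 + 0.705)^3:
P(M) = 0.295^3 = 0.025672
P(M+2) = 3 × 0.295^2 × 0.705^1 = 0.184058
P(M+4) = 3 × 0.295^1 × 0.705^2 = 0.439867
P(M+6) = 0.705^3 = 0.350403
The M+4 peak is largest (0.439867); scaling to 100 gives 5.8 : 41.8 : 100.0 : 79.7.

5.8 : 41.8 : 100.0 : 79.7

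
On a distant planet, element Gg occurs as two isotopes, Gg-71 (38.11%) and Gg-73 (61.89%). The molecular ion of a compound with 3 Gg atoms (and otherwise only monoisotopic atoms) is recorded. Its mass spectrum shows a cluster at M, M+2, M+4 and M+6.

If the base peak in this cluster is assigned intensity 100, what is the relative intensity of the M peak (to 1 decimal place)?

12.6

Term probabilities: M 0.0553, M+2 0.2697, M+4 0.4379, M+6 0.2371. Base peak = M+4.
P(M+4) = C(3,2) × 0.3811^1 × 0.6189^2 = 3 × 0.3811 × 0.38303721 = 0.437926 (base)
P(M) = C(3,0) × 0.3811^3 × 0.6189^0 = 1 × 0.0553499 × 1.0000 = 0.055350
Relative intensity = 0.055350 / 0.437926 × 100 = 12.6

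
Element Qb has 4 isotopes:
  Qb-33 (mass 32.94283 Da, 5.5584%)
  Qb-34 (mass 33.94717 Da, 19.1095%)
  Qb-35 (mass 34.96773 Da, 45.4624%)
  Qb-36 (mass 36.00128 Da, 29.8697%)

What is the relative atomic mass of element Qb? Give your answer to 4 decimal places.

34.9689 Da

Average mass = Σ (abundance × isotope mass) = 0.055584 × 32.94283 + 0.191095 × 33.94717 + 0.454624 × 34.96773 + 0.298697 × 36.00128
= 1.831094 + 6.487134 + 15.897169 + 10.753474 = 34.968871 Da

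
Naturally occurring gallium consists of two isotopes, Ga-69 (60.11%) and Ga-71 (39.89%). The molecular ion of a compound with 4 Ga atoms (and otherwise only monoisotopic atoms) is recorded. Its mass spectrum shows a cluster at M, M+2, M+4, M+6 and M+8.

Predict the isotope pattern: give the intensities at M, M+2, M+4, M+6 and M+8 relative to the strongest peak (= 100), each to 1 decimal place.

The 4 Ga atoms are independent, so intensities follow the terms of (0.6011 + 0.3989)^4.
P(M) = 0.6011^4 = 0.130553
P(M+2) = 4 × 0.6011^3 × 0.3989^1 = 0.346549
P(M+4) = 6 × 0.6011^2 × 0.3989^2 = 0.344963
P(M+6) = 4 × 0.6011^1 × 0.3989^3 = 0.152616
P(M+8) = 0.3989^4 = 0.025320
The M+2 peak is largest (0.346549); scaling to 100 gives 37.7 : 100.0 : 99.5 : 44.0 : 7.3.

37.7 : 100.0 : 99.5 : 44.0 : 7.3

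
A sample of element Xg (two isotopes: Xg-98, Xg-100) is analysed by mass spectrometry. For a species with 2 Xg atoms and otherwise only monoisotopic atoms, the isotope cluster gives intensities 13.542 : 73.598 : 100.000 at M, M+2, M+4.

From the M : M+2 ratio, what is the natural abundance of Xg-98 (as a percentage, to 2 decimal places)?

Let p = fractional abundance of Xg-98. I(M+2)/I(M) = [C(2,1)·p^1·(1−p)] / p^2 = 2·(1−p)/p = 73.598/13.542 = 5.4348
(1−p)/p = 5.4348/2 = 2.7174  ⇒  p = 1/(1 + 2.7174) = 0.2690
Xg-98: 26.90%, Xg-100: 73.10%.

26.90%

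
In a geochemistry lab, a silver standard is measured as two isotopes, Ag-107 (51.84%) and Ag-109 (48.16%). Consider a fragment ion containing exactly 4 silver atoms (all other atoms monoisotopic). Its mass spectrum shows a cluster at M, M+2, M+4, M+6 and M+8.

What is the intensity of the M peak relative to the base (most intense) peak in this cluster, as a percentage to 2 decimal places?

Term probabilities: M 0.0722, M+2 0.2684, M+4 0.3740, M+6 0.2316, M+8 0.0538. Base peak = M+4.
P(M+4) = C(4,2) × 0.5184^2 × 0.4816^2 = 6 × 0.26873856 × 0.23193856 = 0.373985 (base)
P(M) = C(4,0) × 0.5184^4 × 0.4816^0 = 1 × 0.07222041 × 1.0000 = 0.072220
Relative intensity = 0.072220 / 0.373985 × 100 = 19.31

19.31%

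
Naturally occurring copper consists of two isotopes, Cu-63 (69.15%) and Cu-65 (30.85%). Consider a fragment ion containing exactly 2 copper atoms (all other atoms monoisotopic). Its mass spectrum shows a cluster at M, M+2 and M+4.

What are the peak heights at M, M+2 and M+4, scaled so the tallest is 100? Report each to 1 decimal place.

100.0 : 89.2 : 19.9

Expanding (0.6915 + 0.3085)^2:
P(M) = 0.6915^2 = 0.478172
P(M+2) = 2 × 0.6915^1 × 0.3085^1 = 0.426656
P(M+4) = 0.3085^2 = 0.095172
The M peak is largest (0.478172); scaling to 100 gives 100.0 : 89.2 : 19.9.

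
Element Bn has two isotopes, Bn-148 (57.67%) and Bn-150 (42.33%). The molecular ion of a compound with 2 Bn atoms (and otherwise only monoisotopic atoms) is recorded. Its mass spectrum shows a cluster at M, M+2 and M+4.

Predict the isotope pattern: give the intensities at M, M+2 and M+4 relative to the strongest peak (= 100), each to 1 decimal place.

The 2 Bn atoms are independent, so intensities follow the terms of (0.5767 + 0.4233)^2.
P(M) = 0.5767^2 = 0.332583
P(M+2) = 2 × 0.5767^1 × 0.4233^1 = 0.488234
P(M+4) = 0.4233^2 = 0.179183
The M+2 peak is largest (0.488234); scaling to 100 gives 68.1 : 100.0 : 36.7.

68.1 : 100.0 : 36.7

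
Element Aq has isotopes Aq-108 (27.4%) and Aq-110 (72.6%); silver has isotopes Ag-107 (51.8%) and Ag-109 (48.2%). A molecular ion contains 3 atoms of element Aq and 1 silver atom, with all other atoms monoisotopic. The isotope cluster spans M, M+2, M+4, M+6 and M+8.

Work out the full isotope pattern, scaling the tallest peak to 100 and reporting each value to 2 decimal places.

Element Aq pattern (n=3): 0.02057082 : 0.16351553 : 0.43325647 : 0.38265718
Silver pattern (n=1): 0.5180 : 0.4820
Convolve the two distributions (both contribute in 2-u steps):
  M: 0.02057082×0.5180 = 0.010656
  M+2: 0.02057082×0.4820 + 0.16351553×0.5180 = 0.094616
  M+4: 0.16351553×0.4820 + 0.43325647×0.5180 = 0.303241
  M+6: 0.43325647×0.4820 + 0.38265718×0.5180 = 0.407046
  M+8: 0.38265718×0.4820 = 0.184441
Scale to base peak (0.407046) = 100: 2.62 : 23.24 : 74.50 : 100.00 : 45.31

2.62 : 23.24 : 74.50 : 100.00 : 45.31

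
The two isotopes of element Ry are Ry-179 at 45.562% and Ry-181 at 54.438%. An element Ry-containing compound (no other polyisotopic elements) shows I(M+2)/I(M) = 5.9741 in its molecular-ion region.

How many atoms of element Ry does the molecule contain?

5

For n independent Ry atoms, I(M+2)/I(M) = n · (abundance Ry-181) / (abundance Ry-179) = n · 0.54438/0.45562.
n = 5.9741 × 0.45562/0.54438 = 5.00 ≈ 5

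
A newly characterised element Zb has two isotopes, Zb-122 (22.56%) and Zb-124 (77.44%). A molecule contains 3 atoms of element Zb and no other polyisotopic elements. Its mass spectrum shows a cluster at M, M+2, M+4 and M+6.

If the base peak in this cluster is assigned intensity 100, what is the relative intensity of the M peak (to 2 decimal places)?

Term probabilities: M 0.0115, M+2 0.1182, M+4 0.4059, M+6 0.4644. Base peak = M+6.
P(M+6) = C(3,3) × 0.2256^0 × 0.7744^3 = 1 × 1.0000 × 0.46440409 = 0.464404 (base)
P(M) = C(3,0) × 0.2256^3 × 0.7744^0 = 1 × 0.01148199 × 1.0000 = 0.011482
Relative intensity = 0.011482 / 0.464404 × 100 = 2.47

2.47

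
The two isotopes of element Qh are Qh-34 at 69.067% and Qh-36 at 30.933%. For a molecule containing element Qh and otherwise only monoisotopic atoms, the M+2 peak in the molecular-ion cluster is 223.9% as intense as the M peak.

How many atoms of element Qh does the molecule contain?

With n Qh atoms, P(M+2)/P(M) = C(n,1)·p^(n−1)q / p^n = n·q/p = n · 0.30933/0.69067.
n = 2.239 × 0.69067/0.30933 = 5.00 ≈ 5

5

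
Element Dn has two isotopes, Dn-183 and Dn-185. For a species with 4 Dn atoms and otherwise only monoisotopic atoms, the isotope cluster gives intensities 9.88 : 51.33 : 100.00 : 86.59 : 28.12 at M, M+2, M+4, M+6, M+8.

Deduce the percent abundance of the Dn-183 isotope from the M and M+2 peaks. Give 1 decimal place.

Let p = fractional abundance of Dn-183. I(M+2)/I(M) = [C(4,1)·p^3·(1−p)] / p^4 = 4·(1−p)/p = 51.33/9.88 = 5.1953
(1−p)/p = 5.1953/4 = 1.2988  ⇒  p = 1/(1 + 1.2988) = 0.4350
Dn-183: 43.5%, Dn-185: 56.5%.

43.5%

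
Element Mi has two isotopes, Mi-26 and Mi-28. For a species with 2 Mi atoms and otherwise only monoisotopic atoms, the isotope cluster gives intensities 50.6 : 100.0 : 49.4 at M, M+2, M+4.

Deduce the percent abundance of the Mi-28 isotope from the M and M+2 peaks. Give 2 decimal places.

Let p = fractional abundance of Mi-26. I(M+2)/I(M) = [C(2,1)·p^1·(1−p)] / p^2 = 2·(1−p)/p = 100.0/50.6 = 1.9763
(1−p)/p = 1.9763/2 = 0.9881  ⇒  p = 1/(1 + 0.9881) = 0.5030
Mi-26: 50.30%, Mi-28: 49.70%.

49.70%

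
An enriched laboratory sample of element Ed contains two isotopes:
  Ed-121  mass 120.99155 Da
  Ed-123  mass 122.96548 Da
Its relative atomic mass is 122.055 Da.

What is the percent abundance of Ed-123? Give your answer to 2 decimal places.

53.87%

Writing the weighted mean with unknown fraction x of Ed-121:
120.99155·x + 122.96548·(1 − x) = 122.055
(120.99155 − 122.96548)·x = 122.055 − 122.96548
x = -0.91048 / -1.97393 = 0.46125 → 46.13% Ed-121, 53.87% Ed-123.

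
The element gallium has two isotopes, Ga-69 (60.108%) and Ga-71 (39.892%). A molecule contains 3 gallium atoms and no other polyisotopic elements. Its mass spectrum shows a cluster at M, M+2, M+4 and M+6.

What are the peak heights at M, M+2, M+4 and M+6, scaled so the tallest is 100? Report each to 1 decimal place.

The 3 Ga atoms are independent, so intensities follow the terms of (0.60108 + 0.39892)^3.
P(M) = 0.60108^3 = 0.217169
P(M+2) = 3 × 0.60108^2 × 0.39892^1 = 0.432386
P(M+4) = 3 × 0.60108^1 × 0.39892^2 = 0.286963
P(M+6) = 0.39892^3 = 0.063483
The M+2 peak is largest (0.432386); scaling to 100 gives 50.2 : 100.0 : 66.4 : 14.7.

50.2 : 100.0 : 66.4 : 14.7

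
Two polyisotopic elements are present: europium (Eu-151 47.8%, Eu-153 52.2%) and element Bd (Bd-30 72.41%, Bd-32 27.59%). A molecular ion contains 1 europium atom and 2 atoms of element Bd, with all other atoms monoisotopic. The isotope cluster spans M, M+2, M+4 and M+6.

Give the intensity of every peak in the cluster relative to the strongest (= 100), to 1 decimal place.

Europium pattern (n=1): 0.4780 : 0.5220
Element Bd pattern (n=2): 0.52432081 : 0.39955838 : 0.07612081
Convolve the two distributions (both contribute in 2-u steps):
  M: 0.4780×0.52432081 = 0.250625
  M+2: 0.4780×0.39955838 + 0.5220×0.52432081 = 0.464684
  M+4: 0.4780×0.07612081 + 0.5220×0.39955838 = 0.244955
  M+6: 0.5220×0.07612081 = 0.039735
Scale to base peak (0.464684) = 100: 53.9 : 100.0 : 52.7 : 8.6

53.9 : 100.0 : 52.7 : 8.6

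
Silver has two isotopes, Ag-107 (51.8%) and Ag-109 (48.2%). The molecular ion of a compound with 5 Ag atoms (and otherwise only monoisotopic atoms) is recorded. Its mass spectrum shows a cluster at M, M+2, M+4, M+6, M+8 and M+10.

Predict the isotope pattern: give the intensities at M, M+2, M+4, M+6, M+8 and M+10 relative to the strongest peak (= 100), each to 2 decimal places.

Each Ag atom is independently Ag-107 (p = 0.518) or Ag-109 (q = 0.482); the cluster is the binomial expansion (p + q)^5.
P(M) = 0.518^5 = 0.037295
P(M+2) = 5 × 0.518^4 × 0.482^1 = 0.173515
P(M+4) = 10 × 0.518^3 × 0.482^2 = 0.322911
P(M+6) = 10 × 0.518^2 × 0.482^3 = 0.300470
P(M+8) = 5 × 0.518^1 × 0.482^4 = 0.139794
P(M+10) = 0.482^5 = 0.026016
The M+4 peak is largest (0.322911); scaling to 100 gives 11.55 : 53.73 : 100.00 : 93.05 : 43.29 : 8.06.

11.55 : 53.73 : 100.00 : 93.05 : 43.29 : 8.06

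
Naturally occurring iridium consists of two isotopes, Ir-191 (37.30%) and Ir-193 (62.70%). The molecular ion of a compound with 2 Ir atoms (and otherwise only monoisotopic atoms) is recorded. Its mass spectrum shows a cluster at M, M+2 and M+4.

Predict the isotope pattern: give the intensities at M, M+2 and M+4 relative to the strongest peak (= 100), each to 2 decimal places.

29.74 : 100.00 : 84.05

Expanding (0.3730 + 0.6270)^2:
P(M) = 0.3730^2 = 0.139129
P(M+2) = 2 × 0.3730^1 × 0.6270^1 = 0.467742
P(M+4) = 0.6270^2 = 0.393129
The M+2 peak is largest (0.467742); scaling to 100 gives 29.74 : 100.00 : 84.05.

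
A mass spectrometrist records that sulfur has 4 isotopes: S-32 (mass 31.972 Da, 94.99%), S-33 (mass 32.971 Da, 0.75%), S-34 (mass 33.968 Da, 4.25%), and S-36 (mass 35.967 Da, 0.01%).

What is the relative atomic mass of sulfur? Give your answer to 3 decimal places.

Ar = Σ fᵢ·mᵢ = 0.9499 × 31.972 + 0.0075 × 32.971 + 0.0425 × 33.968 + 0.0001 × 35.967
= 30.3702 + 0.2473 + 1.4436 + 0.0036 = 32.0647 Da

32.065 Da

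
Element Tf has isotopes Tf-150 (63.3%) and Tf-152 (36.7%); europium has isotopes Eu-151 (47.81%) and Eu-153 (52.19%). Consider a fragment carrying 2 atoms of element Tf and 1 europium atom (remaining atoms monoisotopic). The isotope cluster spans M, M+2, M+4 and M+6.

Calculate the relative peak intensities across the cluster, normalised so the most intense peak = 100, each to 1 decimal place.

44.4 : 100.0 : 71.2 : 16.3

Element Tf pattern (n=2): 0.400689 : 0.464622 : 0.134689
Europium pattern (n=1): 0.4781 : 0.5219
Convolve the two distributions (both contribute in 2-u steps):
  M: 0.400689×0.4781 = 0.191569
  M+2: 0.400689×0.5219 + 0.464622×0.4781 = 0.431255
  M+4: 0.464622×0.5219 + 0.134689×0.4781 = 0.306881
  M+6: 0.134689×0.5219 = 0.070294
Scale to base peak (0.431255) = 100: 44.4 : 100.0 : 71.2 : 16.3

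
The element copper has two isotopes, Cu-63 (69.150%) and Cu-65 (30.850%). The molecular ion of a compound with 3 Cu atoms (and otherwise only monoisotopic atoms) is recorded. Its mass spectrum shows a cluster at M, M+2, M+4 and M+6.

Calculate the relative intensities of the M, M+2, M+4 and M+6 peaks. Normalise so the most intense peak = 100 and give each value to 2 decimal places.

The 3 Cu atoms are independent, so intensities follow the terms of (0.69150 + 0.30850)^3.
P(M) = 0.69150^3 = 0.330656
P(M+2) = 3 × 0.69150^2 × 0.30850^1 = 0.442548
P(M+4) = 3 × 0.69150^1 × 0.30850^2 = 0.197435
P(M+6) = 0.30850^3 = 0.029361
The M+2 peak is largest (0.442548); scaling to 100 gives 74.72 : 100.00 : 44.61 : 6.63.

74.72 : 100.00 : 44.61 : 6.63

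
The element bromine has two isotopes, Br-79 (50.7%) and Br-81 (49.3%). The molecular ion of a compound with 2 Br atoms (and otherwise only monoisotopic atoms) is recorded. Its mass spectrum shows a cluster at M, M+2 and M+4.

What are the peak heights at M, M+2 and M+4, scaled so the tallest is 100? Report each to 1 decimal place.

51.4 : 100.0 : 48.6

Each Br atom is independently Br-79 (p = 0.507) or Br-81 (q = 0.493); the cluster is the binomial expansion (p + q)^2.
P(M) = 0.507^2 = 0.257049
P(M+2) = 2 × 0.507^1 × 0.493^1 = 0.499902
P(M+4) = 0.493^2 = 0.243049
The M+2 peak is largest (0.499902); scaling to 100 gives 51.4 : 100.0 : 48.6.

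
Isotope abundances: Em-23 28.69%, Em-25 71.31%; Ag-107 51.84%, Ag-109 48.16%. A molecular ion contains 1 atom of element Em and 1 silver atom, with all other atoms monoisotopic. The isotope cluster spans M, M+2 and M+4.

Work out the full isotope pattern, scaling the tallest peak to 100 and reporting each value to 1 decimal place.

Element Em pattern (n=1): 0.2869 : 0.7131
Silver pattern (n=1): 0.5184 : 0.4816
Convolve the two distributions (both contribute in 2-u steps):
  M: 0.2869×0.5184 = 0.148729
  M+2: 0.2869×0.4816 + 0.7131×0.5184 = 0.507842
  M+4: 0.7131×0.4816 = 0.343429
Scale to base peak (0.507842) = 100: 29.3 : 100.0 : 67.6

29.3 : 100.0 : 67.6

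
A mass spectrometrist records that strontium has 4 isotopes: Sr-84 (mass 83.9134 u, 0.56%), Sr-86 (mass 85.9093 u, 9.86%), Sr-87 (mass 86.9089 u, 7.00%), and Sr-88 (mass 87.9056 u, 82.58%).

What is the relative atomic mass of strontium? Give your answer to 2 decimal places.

87.62 u

The abundance-weighted mean is 0.0056 × 83.9134 + 0.0986 × 85.9093 + 0.0700 × 86.9089 + 0.8258 × 87.9056
= 0.46992 + 8.47066 + 6.08362 + 72.59244 = 87.61664 u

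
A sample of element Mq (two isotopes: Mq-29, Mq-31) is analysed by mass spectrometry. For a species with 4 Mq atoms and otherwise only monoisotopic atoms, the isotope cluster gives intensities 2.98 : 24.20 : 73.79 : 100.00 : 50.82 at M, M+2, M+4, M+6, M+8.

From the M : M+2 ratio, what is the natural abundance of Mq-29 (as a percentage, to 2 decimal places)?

33.00%

If p is the fraction of Mq that is Mq-29, then I(M+2)/I(M) = [C(4,1)·p^3·(1−p)] / p^4 = 4·(1−p)/p = 24.20/2.98 = 8.1208
(1−p)/p = 8.1208/4 = 2.0302  ⇒  p = 1/(1 + 2.0302) = 0.3300
Mq-29: 33.00%, Mq-31: 67.00%.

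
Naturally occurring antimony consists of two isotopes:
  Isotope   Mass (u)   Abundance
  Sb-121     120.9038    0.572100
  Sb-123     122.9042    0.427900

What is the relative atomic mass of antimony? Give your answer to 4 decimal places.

Weight each isotope mass by its fractional abundance: 0.572100 × 120.9038 + 0.427900 × 122.9042
= 69.16906 + 52.59071 = 121.75977 u

121.7598 u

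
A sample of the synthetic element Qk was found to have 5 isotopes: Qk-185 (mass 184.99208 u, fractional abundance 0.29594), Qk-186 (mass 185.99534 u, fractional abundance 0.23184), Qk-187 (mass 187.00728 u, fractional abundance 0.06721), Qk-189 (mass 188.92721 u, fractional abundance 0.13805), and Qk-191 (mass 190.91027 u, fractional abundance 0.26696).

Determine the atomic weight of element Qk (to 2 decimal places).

Average mass = Σ (abundance × isotope mass) = 0.29594 × 184.99208 + 0.23184 × 185.99534 + 0.06721 × 187.00728 + 0.13805 × 188.92721 + 0.26696 × 190.91027
= 54.746556 + 43.121160 + 12.568759 + 26.081401 + 50.965406 = 187.483282 u

187.48 u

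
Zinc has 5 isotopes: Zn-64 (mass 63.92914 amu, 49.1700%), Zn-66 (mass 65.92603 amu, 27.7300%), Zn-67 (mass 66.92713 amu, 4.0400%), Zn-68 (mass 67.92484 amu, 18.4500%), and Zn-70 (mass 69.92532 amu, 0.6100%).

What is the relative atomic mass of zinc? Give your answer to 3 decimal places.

Ar = Σ fᵢ·mᵢ = 0.491700 × 63.92914 + 0.277300 × 65.92603 + 0.040400 × 66.92713 + 0.184500 × 67.92484 + 0.006100 × 69.92532
= 31.433958 + 18.281288 + 2.703856 + 12.532133 + 0.426544 = 65.377779 amu

65.378 amu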